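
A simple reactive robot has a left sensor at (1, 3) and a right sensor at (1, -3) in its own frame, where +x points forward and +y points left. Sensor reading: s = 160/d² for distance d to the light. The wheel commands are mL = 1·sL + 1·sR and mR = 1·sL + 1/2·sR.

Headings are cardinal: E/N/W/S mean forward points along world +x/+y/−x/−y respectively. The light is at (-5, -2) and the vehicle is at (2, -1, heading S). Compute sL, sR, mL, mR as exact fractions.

left sensor world pos  = (5, -2); dL² = 100
right sensor world pos = (-1, -2); dR² = 16
sL = 160/100 = 8/5
sR = 160/16 = 10
mL = 1·sL + 1·sR = 58/5
mR = 1·sL + 1/2·sR = 33/5

8/5 10 58/5 33/5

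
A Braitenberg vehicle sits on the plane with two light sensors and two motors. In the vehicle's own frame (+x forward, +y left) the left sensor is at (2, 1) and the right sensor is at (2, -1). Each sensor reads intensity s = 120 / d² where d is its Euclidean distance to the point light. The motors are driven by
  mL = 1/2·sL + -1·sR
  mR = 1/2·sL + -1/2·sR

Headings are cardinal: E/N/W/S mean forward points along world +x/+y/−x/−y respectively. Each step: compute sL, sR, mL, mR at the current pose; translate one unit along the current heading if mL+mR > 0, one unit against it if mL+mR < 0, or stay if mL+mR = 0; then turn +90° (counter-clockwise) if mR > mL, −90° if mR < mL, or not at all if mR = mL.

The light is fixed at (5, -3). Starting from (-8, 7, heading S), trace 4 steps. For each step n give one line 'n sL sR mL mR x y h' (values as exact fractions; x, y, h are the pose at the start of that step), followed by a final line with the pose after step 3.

n=0: pose=(-8,7,S); sL=15/26, sR=6/13; mL=-9/52, mR=3/52; mL+mR=-3/26 → advance -1; mR−mL=3/13 → turn +1·90°
n=1: pose=(-8,8,E); sL=24/53, sR=120/221; mL=-3708/11713, mR=-528/11713; mL+mR=-4236/11713 → advance -1; mR−mL=60/221 → turn +1·90°
n=2: pose=(-9,8,N); sL=60/197, sR=60/169; mL=-6750/33293, mR=-840/33293; mL+mR=-7590/33293 → advance -1; mR−mL=30/169 → turn +1·90°
n=3: pose=(-9,7,W); sL=120/337, sR=120/377; mL=-17820/127049, mR=2400/127049; mL+mR=-15420/127049 → advance -1; mR−mL=60/377 → turn +1·90°

0 15/26 6/13 -9/52 3/52 -8 7 S
1 24/53 120/221 -3708/11713 -528/11713 -8 8 E
2 60/197 60/169 -6750/33293 -840/33293 -9 8 N
3 120/337 120/377 -17820/127049 2400/127049 -9 7 W
final -8 7 S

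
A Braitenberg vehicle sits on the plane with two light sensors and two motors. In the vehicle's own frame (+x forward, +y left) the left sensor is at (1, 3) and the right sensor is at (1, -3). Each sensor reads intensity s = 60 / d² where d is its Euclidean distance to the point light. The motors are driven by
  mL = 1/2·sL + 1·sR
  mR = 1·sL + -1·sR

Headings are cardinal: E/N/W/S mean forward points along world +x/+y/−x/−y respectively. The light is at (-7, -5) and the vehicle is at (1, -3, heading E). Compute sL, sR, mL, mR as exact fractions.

30/53 30/41 2205/2173 -360/2173

left sensor world pos  = (2, 0); dL² = 106
right sensor world pos = (2, -6); dR² = 82
sL = 60/106 = 30/53
sR = 60/82 = 30/41
mL = 1/2·sL + 1·sR = 2205/2173
mR = 1·sL + -1·sR = -360/2173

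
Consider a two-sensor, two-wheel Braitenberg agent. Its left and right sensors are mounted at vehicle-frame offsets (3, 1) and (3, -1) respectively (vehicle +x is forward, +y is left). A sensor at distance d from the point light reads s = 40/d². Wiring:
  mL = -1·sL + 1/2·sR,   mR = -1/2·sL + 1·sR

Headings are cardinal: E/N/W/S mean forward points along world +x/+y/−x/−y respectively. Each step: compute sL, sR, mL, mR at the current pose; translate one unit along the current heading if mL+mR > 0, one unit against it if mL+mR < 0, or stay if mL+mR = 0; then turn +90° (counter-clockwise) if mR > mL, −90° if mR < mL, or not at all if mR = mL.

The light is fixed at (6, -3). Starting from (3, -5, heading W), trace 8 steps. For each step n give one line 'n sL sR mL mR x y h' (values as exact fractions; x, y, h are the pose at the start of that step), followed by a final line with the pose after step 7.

0 8/9 40/37 -116/333 212/333 3 -5 W
1 20/17 4/5 -66/85 18/85 2 -5 S
2 40 8 -36 -12 2 -4 E
3 1 2 0 3/2 1 -4 N
4 8/13 8/13 -4/13 4/13 1 -3 W
5 8/5 8/9 -52/45 4/45 1 -3 S
6 5 10 0 15/2 1 -2 E
7 40/41 8/5 -36/205 228/205 2 -2 N
final 2 -1 W

n=0: pose=(3,-5,W); sL=8/9, sR=40/37; mL=-116/333, mR=212/333; mL+mR=32/111 → advance +1; mR−mL=328/333 → turn +1·90°
n=1: pose=(2,-5,S); sL=20/17, sR=4/5; mL=-66/85, mR=18/85; mL+mR=-48/85 → advance -1; mR−mL=84/85 → turn +1·90°
n=2: pose=(2,-4,E); sL=40, sR=8; mL=-36, mR=-12; mL+mR=-48 → advance -1; mR−mL=24 → turn +1·90°
n=3: pose=(1,-4,N); sL=1, sR=2; mL=0, mR=3/2; mL+mR=3/2 → advance +1; mR−mL=3/2 → turn +1·90°
n=4: pose=(1,-3,W); sL=8/13, sR=8/13; mL=-4/13, mR=4/13; mL+mR=0 → advance +0; mR−mL=8/13 → turn +1·90°
n=5: pose=(1,-3,S); sL=8/5, sR=8/9; mL=-52/45, mR=4/45; mL+mR=-16/15 → advance -1; mR−mL=56/45 → turn +1·90°
n=6: pose=(1,-2,E); sL=5, sR=10; mL=0, mR=15/2; mL+mR=15/2 → advance +1; mR−mL=15/2 → turn +1·90°
n=7: pose=(2,-2,N); sL=40/41, sR=8/5; mL=-36/205, mR=228/205; mL+mR=192/205 → advance +1; mR−mL=264/205 → turn +1·90°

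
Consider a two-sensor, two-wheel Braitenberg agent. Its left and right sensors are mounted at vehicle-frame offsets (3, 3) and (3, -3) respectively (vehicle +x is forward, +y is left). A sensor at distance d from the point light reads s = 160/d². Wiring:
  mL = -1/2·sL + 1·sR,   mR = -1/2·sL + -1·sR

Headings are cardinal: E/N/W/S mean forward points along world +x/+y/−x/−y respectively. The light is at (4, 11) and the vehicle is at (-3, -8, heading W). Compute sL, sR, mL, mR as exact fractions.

left sensor world pos  = (-6, -11); dL² = 584
right sensor world pos = (-6, -5); dR² = 356
sL = 160/584 = 20/73
sR = 160/356 = 40/89
mL = -1/2·sL + 1·sR = 2030/6497
mR = -1/2·sL + -1·sR = -3810/6497

20/73 40/89 2030/6497 -3810/6497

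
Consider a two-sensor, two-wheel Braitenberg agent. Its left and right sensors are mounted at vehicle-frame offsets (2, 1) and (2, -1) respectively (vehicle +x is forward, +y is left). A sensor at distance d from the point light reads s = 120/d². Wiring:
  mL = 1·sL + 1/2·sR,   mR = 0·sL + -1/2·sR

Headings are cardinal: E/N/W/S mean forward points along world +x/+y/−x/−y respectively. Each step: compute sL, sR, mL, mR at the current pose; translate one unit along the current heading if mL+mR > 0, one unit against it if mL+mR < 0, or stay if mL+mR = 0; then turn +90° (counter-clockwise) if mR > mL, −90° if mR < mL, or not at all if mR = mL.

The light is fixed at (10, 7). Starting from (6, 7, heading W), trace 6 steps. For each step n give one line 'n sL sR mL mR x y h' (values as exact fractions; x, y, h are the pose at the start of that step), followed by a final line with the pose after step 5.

n=0: pose=(6,7,W); sL=120/37, sR=120/37; mL=180/37, mR=-60/37; mL+mR=120/37 → advance +1; mR−mL=-240/37 → turn -1·90°
n=1: pose=(5,7,N); sL=3, sR=6; mL=6, mR=-3; mL+mR=3 → advance +1; mR−mL=-9 → turn -1·90°
n=2: pose=(5,8,E); sL=120/13, sR=40/3; mL=620/39, mR=-20/3; mL+mR=120/13 → advance +1; mR−mL=-880/39 → turn -1·90°
n=3: pose=(6,8,S); sL=12, sR=60/13; mL=186/13, mR=-30/13; mL+mR=12 → advance +1; mR−mL=-216/13 → turn -1·90°
n=4: pose=(6,7,W); sL=120/37, sR=120/37; mL=180/37, mR=-60/37; mL+mR=120/37 → advance +1; mR−mL=-240/37 → turn -1·90°
n=5: pose=(5,7,N); sL=3, sR=6; mL=6, mR=-3; mL+mR=3 → advance +1; mR−mL=-9 → turn -1·90°

0 120/37 120/37 180/37 -60/37 6 7 W
1 3 6 6 -3 5 7 N
2 120/13 40/3 620/39 -20/3 5 8 E
3 12 60/13 186/13 -30/13 6 8 S
4 120/37 120/37 180/37 -60/37 6 7 W
5 3 6 6 -3 5 7 N
final 5 8 E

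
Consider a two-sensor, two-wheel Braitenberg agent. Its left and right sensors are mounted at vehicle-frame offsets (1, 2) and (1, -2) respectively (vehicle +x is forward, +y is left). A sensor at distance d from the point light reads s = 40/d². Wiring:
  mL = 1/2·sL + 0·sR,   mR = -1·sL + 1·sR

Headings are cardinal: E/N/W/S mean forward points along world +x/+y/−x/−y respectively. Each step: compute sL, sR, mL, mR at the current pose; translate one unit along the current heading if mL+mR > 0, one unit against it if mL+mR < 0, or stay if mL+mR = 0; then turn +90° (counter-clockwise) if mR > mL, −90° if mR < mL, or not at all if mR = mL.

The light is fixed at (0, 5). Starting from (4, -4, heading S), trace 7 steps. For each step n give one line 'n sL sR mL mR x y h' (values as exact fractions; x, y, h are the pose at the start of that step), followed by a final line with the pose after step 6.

n=0: pose=(4,-4,S); sL=5/17, sR=5/13; mL=5/34, mR=20/221; mL+mR=105/442 → advance +1; mR−mL=-25/442 → turn -1·90°
n=1: pose=(4,-5,W); sL=40/153, sR=40/73; mL=20/153, mR=3200/11169; mL+mR=4660/11169 → advance +1; mR−mL=580/3723 → turn +1·90°
n=2: pose=(3,-5,S); sL=20/73, sR=20/61; mL=10/73, mR=240/4453; mL+mR=850/4453 → advance +1; mR−mL=-370/4453 → turn -1·90°
n=3: pose=(3,-6,W); sL=40/173, sR=8/17; mL=20/173, mR=704/2941; mL+mR=1044/2941 → advance +1; mR−mL=364/2941 → turn +1·90°
n=4: pose=(2,-6,S); sL=1/4, sR=5/18; mL=1/8, mR=1/36; mL+mR=11/72 → advance +1; mR−mL=-7/72 → turn -1·90°
n=5: pose=(2,-7,W); sL=40/197, sR=40/101; mL=20/197, mR=3840/19897; mL+mR=5860/19897 → advance +1; mR−mL=1820/19897 → turn +1·90°
n=6: pose=(1,-7,S); sL=20/89, sR=4/17; mL=10/89, mR=16/1513; mL+mR=186/1513 → advance +1; mR−mL=-154/1513 → turn -1·90°

0 5/17 5/13 5/34 20/221 4 -4 S
1 40/153 40/73 20/153 3200/11169 4 -5 W
2 20/73 20/61 10/73 240/4453 3 -5 S
3 40/173 8/17 20/173 704/2941 3 -6 W
4 1/4 5/18 1/8 1/36 2 -6 S
5 40/197 40/101 20/197 3840/19897 2 -7 W
6 20/89 4/17 10/89 16/1513 1 -7 S
final 1 -8 W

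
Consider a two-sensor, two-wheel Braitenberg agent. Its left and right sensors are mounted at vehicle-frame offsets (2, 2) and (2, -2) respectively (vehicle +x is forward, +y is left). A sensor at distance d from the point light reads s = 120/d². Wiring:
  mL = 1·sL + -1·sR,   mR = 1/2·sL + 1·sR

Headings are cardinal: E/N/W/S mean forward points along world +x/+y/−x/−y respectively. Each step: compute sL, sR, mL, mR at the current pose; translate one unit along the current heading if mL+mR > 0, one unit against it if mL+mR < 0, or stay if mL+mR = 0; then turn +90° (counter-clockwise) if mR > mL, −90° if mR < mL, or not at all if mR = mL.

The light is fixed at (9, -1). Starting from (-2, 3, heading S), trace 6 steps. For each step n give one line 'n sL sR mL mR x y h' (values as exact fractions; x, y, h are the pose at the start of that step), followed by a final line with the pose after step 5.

0 24/17 120/173 2112/2941 4116/2941 -2 3 S
1 60/53 60/41 -720/2173 4410/2173 -2 2 E
2 120/169 120/89 -9600/15041 25620/15041 -1 2 N
3 30/37 2/3 16/111 119/111 -1 3 W
4 24/17 120/173 2112/2941 4116/2941 -2 3 S
5 60/53 60/41 -720/2173 4410/2173 -2 2 E
final -1 2 N

n=0: pose=(-2,3,S); sL=24/17, sR=120/173; mL=2112/2941, mR=4116/2941; mL+mR=36/17 → advance +1; mR−mL=2004/2941 → turn +1·90°
n=1: pose=(-2,2,E); sL=60/53, sR=60/41; mL=-720/2173, mR=4410/2173; mL+mR=90/53 → advance +1; mR−mL=5130/2173 → turn +1·90°
n=2: pose=(-1,2,N); sL=120/169, sR=120/89; mL=-9600/15041, mR=25620/15041; mL+mR=180/169 → advance +1; mR−mL=35220/15041 → turn +1·90°
n=3: pose=(-1,3,W); sL=30/37, sR=2/3; mL=16/111, mR=119/111; mL+mR=45/37 → advance +1; mR−mL=103/111 → turn +1·90°
n=4: pose=(-2,3,S); sL=24/17, sR=120/173; mL=2112/2941, mR=4116/2941; mL+mR=36/17 → advance +1; mR−mL=2004/2941 → turn +1·90°
n=5: pose=(-2,2,E); sL=60/53, sR=60/41; mL=-720/2173, mR=4410/2173; mL+mR=90/53 → advance +1; mR−mL=5130/2173 → turn +1·90°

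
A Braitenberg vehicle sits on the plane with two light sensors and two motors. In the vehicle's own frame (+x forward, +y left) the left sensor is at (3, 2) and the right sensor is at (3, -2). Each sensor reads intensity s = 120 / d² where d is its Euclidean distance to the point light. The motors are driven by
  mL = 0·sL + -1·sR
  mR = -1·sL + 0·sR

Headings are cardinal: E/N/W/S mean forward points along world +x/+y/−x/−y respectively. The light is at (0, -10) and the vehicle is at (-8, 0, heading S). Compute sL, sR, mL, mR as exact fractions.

24/17 120/149 -120/149 -24/17

left sensor world pos  = (-6, -3); dL² = 85
right sensor world pos = (-10, -3); dR² = 149
sL = 120/85 = 24/17
sR = 120/149 = 120/149
mL = 0·sL + -1·sR = -120/149
mR = -1·sL + 0·sR = -24/17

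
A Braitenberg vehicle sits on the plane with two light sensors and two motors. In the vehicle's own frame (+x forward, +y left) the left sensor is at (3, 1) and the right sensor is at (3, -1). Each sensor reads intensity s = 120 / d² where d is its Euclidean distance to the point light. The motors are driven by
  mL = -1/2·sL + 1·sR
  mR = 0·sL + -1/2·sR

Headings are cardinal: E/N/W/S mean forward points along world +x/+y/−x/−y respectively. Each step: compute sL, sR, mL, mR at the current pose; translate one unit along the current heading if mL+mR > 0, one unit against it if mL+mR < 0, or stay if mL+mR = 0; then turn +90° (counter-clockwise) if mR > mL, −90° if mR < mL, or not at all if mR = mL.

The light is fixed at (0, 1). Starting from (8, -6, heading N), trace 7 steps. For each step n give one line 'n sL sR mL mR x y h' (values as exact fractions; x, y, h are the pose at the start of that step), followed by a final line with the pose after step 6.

n=0: pose=(8,-6,N); sL=24/13, sR=120/97; mL=396/1261, mR=-60/97; mL+mR=-384/1261 → advance -1; mR−mL=-1176/1261 → turn -1·90°
n=1: pose=(8,-7,E); sL=12/17, sR=60/101; mL=414/1717, mR=-30/101; mL+mR=-96/1717 → advance -1; mR−mL=-924/1717 → turn -1·90°
n=2: pose=(7,-7,S); sL=24/37, sR=120/157; mL=2556/5809, mR=-60/157; mL+mR=336/5809 → advance +1; mR−mL=-4776/5809 → turn -1·90°
n=3: pose=(7,-8,W); sL=30/29, sR=3/2; mL=57/58, mR=-3/4; mL+mR=27/116 → advance +1; mR−mL=-201/116 → turn -1·90°
n=4: pose=(6,-8,N); sL=120/61, sR=24/17; mL=444/1037, mR=-12/17; mL+mR=-288/1037 → advance -1; mR−mL=-1176/1037 → turn -1·90°
n=5: pose=(6,-9,E); sL=20/27, sR=60/101; mL=610/2727, mR=-30/101; mL+mR=-200/2727 → advance -1; mR−mL=-1420/2727 → turn -1·90°
n=6: pose=(5,-9,S); sL=24/41, sR=24/37; mL=540/1517, mR=-12/37; mL+mR=48/1517 → advance +1; mR−mL=-1032/1517 → turn -1·90°

0 24/13 120/97 396/1261 -60/97 8 -6 N
1 12/17 60/101 414/1717 -30/101 8 -7 E
2 24/37 120/157 2556/5809 -60/157 7 -7 S
3 30/29 3/2 57/58 -3/4 7 -8 W
4 120/61 24/17 444/1037 -12/17 6 -8 N
5 20/27 60/101 610/2727 -30/101 6 -9 E
6 24/41 24/37 540/1517 -12/37 5 -9 S
final 5 -10 W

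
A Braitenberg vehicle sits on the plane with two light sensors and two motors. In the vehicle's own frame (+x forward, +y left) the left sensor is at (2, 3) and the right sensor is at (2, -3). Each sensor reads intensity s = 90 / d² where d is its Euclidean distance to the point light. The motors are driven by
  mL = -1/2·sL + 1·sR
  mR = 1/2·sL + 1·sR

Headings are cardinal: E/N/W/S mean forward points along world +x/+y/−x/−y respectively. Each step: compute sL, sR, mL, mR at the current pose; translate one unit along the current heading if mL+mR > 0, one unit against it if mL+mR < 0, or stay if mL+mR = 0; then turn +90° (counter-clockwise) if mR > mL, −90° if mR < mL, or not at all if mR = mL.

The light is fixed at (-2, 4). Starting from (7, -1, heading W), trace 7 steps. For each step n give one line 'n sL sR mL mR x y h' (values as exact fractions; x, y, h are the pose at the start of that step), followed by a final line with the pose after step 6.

n=0: pose=(7,-1,W); sL=90/113, sR=90/53; mL=7785/5989, mR=12555/5989; mL+mR=180/53 → advance +1; mR−mL=90/113 → turn +1·90°
n=1: pose=(6,-1,S); sL=9/17, sR=45/37; mL=1197/1258, mR=1863/1258; mL+mR=90/37 → advance +1; mR−mL=9/17 → turn +1·90°
n=2: pose=(6,-2,E); sL=90/109, sR=90/181; mL=1665/19729, mR=17955/19729; mL+mR=180/181 → advance +1; mR−mL=90/109 → turn +1·90°
n=3: pose=(7,-2,N); sL=45/26, sR=9/16; mL=-63/208, mR=297/208; mL+mR=9/8 → advance +1; mR−mL=45/26 → turn +1·90°
n=4: pose=(7,-1,W); sL=90/113, sR=90/53; mL=7785/5989, mR=12555/5989; mL+mR=180/53 → advance +1; mR−mL=90/113 → turn +1·90°
n=5: pose=(6,-1,S); sL=9/17, sR=45/37; mL=1197/1258, mR=1863/1258; mL+mR=90/37 → advance +1; mR−mL=9/17 → turn +1·90°
n=6: pose=(6,-2,E); sL=90/109, sR=90/181; mL=1665/19729, mR=17955/19729; mL+mR=180/181 → advance +1; mR−mL=90/109 → turn +1·90°

0 90/113 90/53 7785/5989 12555/5989 7 -1 W
1 9/17 45/37 1197/1258 1863/1258 6 -1 S
2 90/109 90/181 1665/19729 17955/19729 6 -2 E
3 45/26 9/16 -63/208 297/208 7 -2 N
4 90/113 90/53 7785/5989 12555/5989 7 -1 W
5 9/17 45/37 1197/1258 1863/1258 6 -1 S
6 90/109 90/181 1665/19729 17955/19729 6 -2 E
final 7 -2 N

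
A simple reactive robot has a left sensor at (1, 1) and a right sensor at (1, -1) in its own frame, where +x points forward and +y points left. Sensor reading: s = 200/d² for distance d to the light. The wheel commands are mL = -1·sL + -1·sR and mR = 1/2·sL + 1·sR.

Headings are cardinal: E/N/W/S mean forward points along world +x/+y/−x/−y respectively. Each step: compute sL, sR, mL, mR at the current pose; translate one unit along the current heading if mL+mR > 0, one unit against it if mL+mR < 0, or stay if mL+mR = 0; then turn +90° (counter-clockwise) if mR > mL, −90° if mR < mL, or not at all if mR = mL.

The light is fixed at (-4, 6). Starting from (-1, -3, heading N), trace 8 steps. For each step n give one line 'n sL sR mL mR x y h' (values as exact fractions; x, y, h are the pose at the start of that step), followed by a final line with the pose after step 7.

n=0: pose=(-1,-3,N); sL=50/17, sR=5/2; mL=-185/34, mR=135/34; mL+mR=-25/17 → advance -1; mR−mL=160/17 → turn +1·90°
n=1: pose=(-1,-4,W); sL=8/5, sR=40/17; mL=-336/85, mR=268/85; mL+mR=-4/5 → advance -1; mR−mL=604/85 → turn +1·90°
n=2: pose=(0,-4,S); sL=100/73, sR=20/13; mL=-2760/949, mR=2110/949; mL+mR=-50/73 → advance -1; mR−mL=4870/949 → turn +1·90°
n=3: pose=(0,-3,E); sL=200/89, sR=8/5; mL=-1712/445, mR=1212/445; mL+mR=-100/89 → advance -1; mR−mL=2924/445 → turn +1·90°
n=4: pose=(-1,-3,N); sL=50/17, sR=5/2; mL=-185/34, mR=135/34; mL+mR=-25/17 → advance -1; mR−mL=160/17 → turn +1·90°
n=5: pose=(-1,-4,W); sL=8/5, sR=40/17; mL=-336/85, mR=268/85; mL+mR=-4/5 → advance -1; mR−mL=604/85 → turn +1·90°
n=6: pose=(0,-4,S); sL=100/73, sR=20/13; mL=-2760/949, mR=2110/949; mL+mR=-50/73 → advance -1; mR−mL=4870/949 → turn +1·90°
n=7: pose=(0,-3,E); sL=200/89, sR=8/5; mL=-1712/445, mR=1212/445; mL+mR=-100/89 → advance -1; mR−mL=2924/445 → turn +1·90°

0 50/17 5/2 -185/34 135/34 -1 -3 N
1 8/5 40/17 -336/85 268/85 -1 -4 W
2 100/73 20/13 -2760/949 2110/949 0 -4 S
3 200/89 8/5 -1712/445 1212/445 0 -3 E
4 50/17 5/2 -185/34 135/34 -1 -3 N
5 8/5 40/17 -336/85 268/85 -1 -4 W
6 100/73 20/13 -2760/949 2110/949 0 -4 S
7 200/89 8/5 -1712/445 1212/445 0 -3 E
final -1 -3 N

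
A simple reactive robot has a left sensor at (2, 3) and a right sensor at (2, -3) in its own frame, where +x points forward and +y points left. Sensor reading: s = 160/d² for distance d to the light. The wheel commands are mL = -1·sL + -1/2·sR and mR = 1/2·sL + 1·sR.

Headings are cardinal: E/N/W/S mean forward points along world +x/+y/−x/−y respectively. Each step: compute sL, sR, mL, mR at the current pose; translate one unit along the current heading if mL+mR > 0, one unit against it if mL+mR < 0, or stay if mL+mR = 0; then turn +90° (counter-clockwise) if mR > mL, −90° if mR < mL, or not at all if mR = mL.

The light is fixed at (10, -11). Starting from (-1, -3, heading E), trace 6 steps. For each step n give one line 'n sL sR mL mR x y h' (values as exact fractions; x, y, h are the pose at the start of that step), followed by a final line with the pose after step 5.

n=0: pose=(-1,-3,E); sL=80/101, sR=80/53; mL=-8280/5353, mR=10200/5353; mL+mR=1920/5353 → advance +1; mR−mL=18480/5353 → turn +1·90°
n=1: pose=(0,-3,N); sL=160/269, sR=160/149; mL=-45360/40081, mR=54960/40081; mL+mR=9600/40081 → advance +1; mR−mL=100320/40081 → turn +1·90°
n=2: pose=(0,-2,W); sL=8/9, sR=5/9; mL=-7/6, mR=1; mL+mR=-1/6 → advance -1; mR−mL=13/6 → turn +1·90°
n=3: pose=(1,-2,S); sL=32/17, sR=160/193; mL=-7536/3281, mR=5808/3281; mL+mR=-1728/3281 → advance -1; mR−mL=13344/3281 → turn +1·90°
n=4: pose=(1,-1,E); sL=80/109, sR=80/49; mL=-8280/5341, mR=10680/5341; mL+mR=2400/5341 → advance +1; mR−mL=18960/5341 → turn +1·90°
n=5: pose=(2,-1,N); sL=32/53, sR=160/169; mL=-9648/8957, mR=11184/8957; mL+mR=1536/8957 → advance +1; mR−mL=20832/8957 → turn +1·90°

0 80/101 80/53 -8280/5353 10200/5353 -1 -3 E
1 160/269 160/149 -45360/40081 54960/40081 0 -3 N
2 8/9 5/9 -7/6 1 0 -2 W
3 32/17 160/193 -7536/3281 5808/3281 1 -2 S
4 80/109 80/49 -8280/5341 10680/5341 1 -1 E
5 32/53 160/169 -9648/8957 11184/8957 2 -1 N
final 2 0 W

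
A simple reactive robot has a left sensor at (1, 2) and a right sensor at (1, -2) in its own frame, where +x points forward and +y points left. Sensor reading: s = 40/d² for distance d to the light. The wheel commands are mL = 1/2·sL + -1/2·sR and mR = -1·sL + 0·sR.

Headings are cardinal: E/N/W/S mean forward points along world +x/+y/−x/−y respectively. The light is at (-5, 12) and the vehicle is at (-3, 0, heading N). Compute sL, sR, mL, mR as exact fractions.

left sensor world pos  = (-5, 1); dL² = 121
right sensor world pos = (-1, 1); dR² = 137
sL = 40/121 = 40/121
sR = 40/137 = 40/137
mL = 1/2·sL + -1/2·sR = 320/16577
mR = -1·sL + 0·sR = -40/121

40/121 40/137 320/16577 -40/121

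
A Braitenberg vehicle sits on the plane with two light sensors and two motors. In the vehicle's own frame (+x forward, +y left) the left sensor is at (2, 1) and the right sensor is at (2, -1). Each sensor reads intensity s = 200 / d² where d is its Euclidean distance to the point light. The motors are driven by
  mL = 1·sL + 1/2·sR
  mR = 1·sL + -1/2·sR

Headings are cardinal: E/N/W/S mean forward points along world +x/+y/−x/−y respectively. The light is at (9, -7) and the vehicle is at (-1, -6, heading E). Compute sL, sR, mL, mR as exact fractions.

50/17 25/8 1225/272 375/272

left sensor world pos  = (1, -5); dL² = 68
right sensor world pos = (1, -7); dR² = 64
sL = 200/68 = 50/17
sR = 200/64 = 25/8
mL = 1·sL + 1/2·sR = 1225/272
mR = 1·sL + -1/2·sR = 375/272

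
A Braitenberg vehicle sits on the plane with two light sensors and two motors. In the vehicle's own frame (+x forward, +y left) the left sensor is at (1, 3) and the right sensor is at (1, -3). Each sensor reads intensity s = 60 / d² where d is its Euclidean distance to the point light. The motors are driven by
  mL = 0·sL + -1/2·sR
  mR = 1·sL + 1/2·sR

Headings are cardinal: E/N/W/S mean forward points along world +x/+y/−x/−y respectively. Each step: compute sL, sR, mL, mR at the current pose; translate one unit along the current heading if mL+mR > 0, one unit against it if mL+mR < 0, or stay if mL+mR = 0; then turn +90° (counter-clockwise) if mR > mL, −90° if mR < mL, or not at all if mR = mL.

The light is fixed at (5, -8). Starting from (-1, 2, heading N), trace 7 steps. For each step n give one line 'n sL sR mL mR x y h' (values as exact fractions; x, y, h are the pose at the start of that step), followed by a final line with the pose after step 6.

n=0: pose=(-1,2,N); sL=30/101, sR=6/13; mL=-3/13, mR=693/1313; mL+mR=30/101 → advance +1; mR−mL=996/1313 → turn +1·90°
n=1: pose=(-1,3,W); sL=60/113, sR=12/49; mL=-6/49, mR=3618/5537; mL+mR=60/113 → advance +1; mR−mL=4296/5537 → turn +1·90°
n=2: pose=(-2,3,S); sL=15/29, sR=3/10; mL=-3/20, mR=387/580; mL+mR=15/29 → advance +1; mR−mL=237/290 → turn +1·90°
n=3: pose=(-2,2,E); sL=12/41, sR=12/17; mL=-6/17, mR=450/697; mL+mR=12/41 → advance +1; mR−mL=696/697 → turn +1·90°
n=4: pose=(-1,2,N); sL=30/101, sR=6/13; mL=-3/13, mR=693/1313; mL+mR=30/101 → advance +1; mR−mL=996/1313 → turn +1·90°
n=5: pose=(-1,3,W); sL=60/113, sR=12/49; mL=-6/49, mR=3618/5537; mL+mR=60/113 → advance +1; mR−mL=4296/5537 → turn +1·90°
n=6: pose=(-2,3,S); sL=15/29, sR=3/10; mL=-3/20, mR=387/580; mL+mR=15/29 → advance +1; mR−mL=237/290 → turn +1·90°

0 30/101 6/13 -3/13 693/1313 -1 2 N
1 60/113 12/49 -6/49 3618/5537 -1 3 W
2 15/29 3/10 -3/20 387/580 -2 3 S
3 12/41 12/17 -6/17 450/697 -2 2 E
4 30/101 6/13 -3/13 693/1313 -1 2 N
5 60/113 12/49 -6/49 3618/5537 -1 3 W
6 15/29 3/10 -3/20 387/580 -2 3 S
final -2 2 E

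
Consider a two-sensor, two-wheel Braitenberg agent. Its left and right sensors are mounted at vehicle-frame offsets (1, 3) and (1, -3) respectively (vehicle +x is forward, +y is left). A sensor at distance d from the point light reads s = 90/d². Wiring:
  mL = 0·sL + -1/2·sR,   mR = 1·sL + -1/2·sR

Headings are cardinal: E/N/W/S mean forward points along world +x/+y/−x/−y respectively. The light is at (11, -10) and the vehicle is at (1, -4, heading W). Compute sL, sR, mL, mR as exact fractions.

left sensor world pos  = (0, -7); dL² = 130
right sensor world pos = (0, -1); dR² = 202
sL = 90/130 = 9/13
sR = 90/202 = 45/101
mL = 0·sL + -1/2·sR = -45/202
mR = 1·sL + -1/2·sR = 1233/2626

9/13 45/101 -45/202 1233/2626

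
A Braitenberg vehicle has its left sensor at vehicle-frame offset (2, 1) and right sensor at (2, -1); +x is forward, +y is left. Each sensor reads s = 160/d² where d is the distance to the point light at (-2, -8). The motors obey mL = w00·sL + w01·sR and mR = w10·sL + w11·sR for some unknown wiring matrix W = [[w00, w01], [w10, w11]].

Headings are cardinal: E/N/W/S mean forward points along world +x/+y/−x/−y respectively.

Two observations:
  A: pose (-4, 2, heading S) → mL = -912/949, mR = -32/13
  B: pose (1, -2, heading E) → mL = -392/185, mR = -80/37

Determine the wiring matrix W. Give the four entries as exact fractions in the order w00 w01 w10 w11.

obs A: pose=(-4,2,S) → sL=32/13, sR=160/73, mL=-912/949, mR=-32/13
obs B: pose=(1,-2,E) → sL=80/37, sR=16/5, mL=-392/185, mR=-80/37
sensor matrix S = [[32/13, 160/73], [80/37, 16/5]]; det S = 550912/175565
solve [mL_A; mL_B] = S·[w00; w01] and [mR_A; mR_B] = S·[w10; w11]:
  w00 = 1/2, w01 = -1, w10 = -1, w11 = 0

1/2 -1 -1 0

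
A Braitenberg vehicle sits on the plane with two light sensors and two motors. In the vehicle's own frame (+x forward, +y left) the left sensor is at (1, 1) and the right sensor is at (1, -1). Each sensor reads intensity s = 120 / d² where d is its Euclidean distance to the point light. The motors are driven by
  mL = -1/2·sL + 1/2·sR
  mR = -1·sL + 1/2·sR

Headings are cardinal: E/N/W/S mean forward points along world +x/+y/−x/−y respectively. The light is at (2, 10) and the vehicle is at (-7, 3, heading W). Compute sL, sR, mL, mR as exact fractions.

left sensor world pos  = (-8, 2); dL² = 164
right sensor world pos = (-8, 4); dR² = 136
sL = 120/164 = 30/41
sR = 120/136 = 15/17
mL = -1/2·sL + 1/2·sR = 105/1394
mR = -1·sL + 1/2·sR = -405/1394

30/41 15/17 105/1394 -405/1394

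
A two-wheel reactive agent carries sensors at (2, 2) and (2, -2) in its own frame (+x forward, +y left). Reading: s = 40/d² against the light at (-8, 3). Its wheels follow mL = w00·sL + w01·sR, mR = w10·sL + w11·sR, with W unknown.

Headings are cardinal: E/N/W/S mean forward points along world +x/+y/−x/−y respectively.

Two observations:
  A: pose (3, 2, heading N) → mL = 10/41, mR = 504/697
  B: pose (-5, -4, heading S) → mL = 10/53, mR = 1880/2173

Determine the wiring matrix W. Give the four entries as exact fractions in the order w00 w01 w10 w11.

obs A: pose=(3,2,N) → sL=20/41, sR=4/17, mL=10/41, mR=504/697
obs B: pose=(-5,-4,S) → sL=20/53, sR=20/41, mL=10/53, mR=1880/2173
sensor matrix S = [[20/41, 4/17], [20/53, 20/41]]; det S = 225920/1514581
solve [mL_A; mL_B] = S·[w00; w01] and [mR_A; mR_B] = S·[w10; w11]:
  w00 = 1/2, w01 = 0, w10 = 1, w11 = 1

1/2 0 1 1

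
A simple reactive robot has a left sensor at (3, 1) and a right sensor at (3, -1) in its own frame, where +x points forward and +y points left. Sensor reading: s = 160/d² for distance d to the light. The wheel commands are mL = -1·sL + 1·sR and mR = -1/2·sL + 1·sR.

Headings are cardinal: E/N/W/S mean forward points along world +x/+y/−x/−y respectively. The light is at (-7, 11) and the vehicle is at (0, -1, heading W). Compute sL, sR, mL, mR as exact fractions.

32/37 160/137 1536/5069 3728/5069

left sensor world pos  = (-3, -2); dL² = 185
right sensor world pos = (-3, 0); dR² = 137
sL = 160/185 = 32/37
sR = 160/137 = 160/137
mL = -1·sL + 1·sR = 1536/5069
mR = -1/2·sL + 1·sR = 3728/5069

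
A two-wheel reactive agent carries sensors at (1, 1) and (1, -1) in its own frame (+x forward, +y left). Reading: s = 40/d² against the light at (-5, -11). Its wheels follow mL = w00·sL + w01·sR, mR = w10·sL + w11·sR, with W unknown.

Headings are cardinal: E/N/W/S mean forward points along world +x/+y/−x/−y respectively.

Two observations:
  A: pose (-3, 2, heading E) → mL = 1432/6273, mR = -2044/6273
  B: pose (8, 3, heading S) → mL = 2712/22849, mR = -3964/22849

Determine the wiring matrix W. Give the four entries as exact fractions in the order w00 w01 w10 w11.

obs A: pose=(-3,2,E) → sL=8/41, sR=40/153, mL=1432/6273, mR=-2044/6273
obs B: pose=(8,3,S) → sL=8/73, sR=40/313, mL=2712/22849, mR=-3964/22849
sensor matrix S = [[8/41, 40/153], [8/73, 40/313]]; det S = -532480/143331777
solve [mL_A; mL_B] = S·[w00; w01] and [mR_A; mR_B] = S·[w10; w11]:
  w00 = 1/2, w01 = 1/2, w10 = -1, w11 = -1/2

1/2 1/2 -1 -1/2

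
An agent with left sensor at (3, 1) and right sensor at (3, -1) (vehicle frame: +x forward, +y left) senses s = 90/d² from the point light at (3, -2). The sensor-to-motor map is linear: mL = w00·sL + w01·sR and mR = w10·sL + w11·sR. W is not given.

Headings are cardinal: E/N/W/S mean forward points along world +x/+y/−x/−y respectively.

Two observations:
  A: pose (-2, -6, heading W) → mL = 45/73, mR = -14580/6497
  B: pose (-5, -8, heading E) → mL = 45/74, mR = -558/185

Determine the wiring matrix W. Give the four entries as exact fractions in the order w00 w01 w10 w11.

0 1/2 -1 -1

obs A: pose=(-2,-6,W) → sL=90/89, sR=90/73, mL=45/73, mR=-14580/6497
obs B: pose=(-5,-8,E) → sL=9/5, sR=45/37, mL=45/74, mR=-558/185
sensor matrix S = [[90/89, 90/73], [9/5, 45/37]]; det S = -237816/240389
solve [mL_A; mL_B] = S·[w00; w01] and [mR_A; mR_B] = S·[w10; w11]:
  w00 = 0, w01 = 1/2, w10 = -1, w11 = -1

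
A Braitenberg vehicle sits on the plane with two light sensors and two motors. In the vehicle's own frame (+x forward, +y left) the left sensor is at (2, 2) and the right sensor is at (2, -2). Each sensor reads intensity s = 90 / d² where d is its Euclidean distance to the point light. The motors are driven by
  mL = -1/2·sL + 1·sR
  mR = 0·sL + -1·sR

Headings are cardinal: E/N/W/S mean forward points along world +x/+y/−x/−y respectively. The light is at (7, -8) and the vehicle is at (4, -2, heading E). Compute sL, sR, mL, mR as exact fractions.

18/13 90/17 1017/221 -90/17

left sensor world pos  = (6, 0); dL² = 65
right sensor world pos = (6, -4); dR² = 17
sL = 90/65 = 18/13
sR = 90/17 = 90/17
mL = -1/2·sL + 1·sR = 1017/221
mR = 0·sL + -1·sR = -90/17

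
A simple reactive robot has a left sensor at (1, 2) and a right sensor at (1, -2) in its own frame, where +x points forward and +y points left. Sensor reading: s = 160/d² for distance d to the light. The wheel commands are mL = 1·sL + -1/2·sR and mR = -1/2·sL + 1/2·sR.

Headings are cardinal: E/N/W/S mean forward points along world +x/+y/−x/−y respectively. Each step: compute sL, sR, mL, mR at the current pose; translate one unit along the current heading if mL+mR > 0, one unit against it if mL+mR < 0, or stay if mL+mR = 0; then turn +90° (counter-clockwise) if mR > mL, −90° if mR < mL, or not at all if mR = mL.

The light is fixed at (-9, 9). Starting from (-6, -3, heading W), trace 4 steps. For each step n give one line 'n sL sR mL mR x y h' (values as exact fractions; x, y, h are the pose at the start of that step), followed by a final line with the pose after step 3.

n=0: pose=(-6,-3,W); sL=4/5, sR=20/13; mL=2/65, mR=24/65; mL+mR=2/5 → advance +1; mR−mL=22/65 → turn +1·90°
n=1: pose=(-7,-3,S); sL=32/37, sR=160/169; mL=2448/6253, mR=256/6253; mL+mR=16/37 → advance +1; mR−mL=-2192/6253 → turn -1·90°
n=2: pose=(-7,-4,W); sL=80/113, sR=80/61; mL=360/6893, mR=2080/6893; mL+mR=40/113 → advance +1; mR−mL=1720/6893 → turn +1·90°
n=3: pose=(-8,-4,S); sL=32/41, sR=160/197; mL=3024/8077, mR=128/8077; mL+mR=16/41 → advance +1; mR−mL=-2896/8077 → turn -1·90°

0 4/5 20/13 2/65 24/65 -6 -3 W
1 32/37 160/169 2448/6253 256/6253 -7 -3 S
2 80/113 80/61 360/6893 2080/6893 -7 -4 W
3 32/41 160/197 3024/8077 128/8077 -8 -4 S
final -8 -5 W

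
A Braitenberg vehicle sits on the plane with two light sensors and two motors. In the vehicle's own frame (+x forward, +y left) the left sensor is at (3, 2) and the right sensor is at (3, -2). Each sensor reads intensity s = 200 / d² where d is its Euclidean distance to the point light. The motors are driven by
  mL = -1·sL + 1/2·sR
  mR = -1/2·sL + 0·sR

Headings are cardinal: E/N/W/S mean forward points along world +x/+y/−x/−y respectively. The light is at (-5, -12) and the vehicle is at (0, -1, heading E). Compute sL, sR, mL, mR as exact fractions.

left sensor world pos  = (3, 1); dL² = 233
right sensor world pos = (3, -3); dR² = 145
sL = 200/233 = 200/233
sR = 200/145 = 40/29
mL = -1·sL + 1/2·sR = -1140/6757
mR = -1/2·sL + 0·sR = -100/233

200/233 40/29 -1140/6757 -100/233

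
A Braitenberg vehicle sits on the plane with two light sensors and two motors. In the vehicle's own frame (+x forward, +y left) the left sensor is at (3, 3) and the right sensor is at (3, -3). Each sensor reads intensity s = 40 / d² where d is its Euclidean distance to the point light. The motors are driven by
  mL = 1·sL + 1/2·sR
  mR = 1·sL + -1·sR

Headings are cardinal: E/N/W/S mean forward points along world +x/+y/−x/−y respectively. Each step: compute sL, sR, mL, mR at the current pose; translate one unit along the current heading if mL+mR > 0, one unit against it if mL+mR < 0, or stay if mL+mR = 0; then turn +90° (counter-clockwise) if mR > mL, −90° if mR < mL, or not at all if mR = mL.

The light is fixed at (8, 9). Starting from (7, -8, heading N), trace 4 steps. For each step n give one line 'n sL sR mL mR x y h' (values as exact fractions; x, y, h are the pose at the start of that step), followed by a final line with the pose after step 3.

0 10/53 1/5 153/530 -3/265 7 -8 N
1 40/173 8/73 3612/12629 1536/12629 7 -7 E
2 4/37 4/37 6/37 0 8 -7 S
3 40/409 8/41 3276/16769 -1632/16769 8 -8 W
final 7 -8 N

n=0: pose=(7,-8,N); sL=10/53, sR=1/5; mL=153/530, mR=-3/265; mL+mR=147/530 → advance +1; mR−mL=-3/10 → turn -1·90°
n=1: pose=(7,-7,E); sL=40/173, sR=8/73; mL=3612/12629, mR=1536/12629; mL+mR=5148/12629 → advance +1; mR−mL=-12/73 → turn -1·90°
n=2: pose=(8,-7,S); sL=4/37, sR=4/37; mL=6/37, mR=0; mL+mR=6/37 → advance +1; mR−mL=-6/37 → turn -1·90°
n=3: pose=(8,-8,W); sL=40/409, sR=8/41; mL=3276/16769, mR=-1632/16769; mL+mR=1644/16769 → advance +1; mR−mL=-12/41 → turn -1·90°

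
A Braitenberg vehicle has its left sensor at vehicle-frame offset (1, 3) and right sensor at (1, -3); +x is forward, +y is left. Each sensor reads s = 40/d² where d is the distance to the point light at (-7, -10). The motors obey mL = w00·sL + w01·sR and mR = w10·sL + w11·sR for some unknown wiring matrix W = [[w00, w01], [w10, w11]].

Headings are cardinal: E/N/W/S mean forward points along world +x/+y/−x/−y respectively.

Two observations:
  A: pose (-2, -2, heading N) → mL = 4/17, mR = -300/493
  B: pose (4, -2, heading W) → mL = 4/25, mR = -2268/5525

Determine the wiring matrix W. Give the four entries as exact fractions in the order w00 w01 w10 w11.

1/2 0 -1 -1/2

obs A: pose=(-2,-2,N) → sL=8/17, sR=8/29, mL=4/17, mR=-300/493
obs B: pose=(4,-2,W) → sL=8/25, sR=40/221, mL=4/25, mR=-2268/5525
sensor matrix S = [[8/17, 8/29], [8/25, 40/221]]; det S = -8448/2723825
solve [mL_A; mL_B] = S·[w00; w01] and [mR_A; mR_B] = S·[w10; w11]:
  w00 = 1/2, w01 = 0, w10 = -1, w11 = -1/2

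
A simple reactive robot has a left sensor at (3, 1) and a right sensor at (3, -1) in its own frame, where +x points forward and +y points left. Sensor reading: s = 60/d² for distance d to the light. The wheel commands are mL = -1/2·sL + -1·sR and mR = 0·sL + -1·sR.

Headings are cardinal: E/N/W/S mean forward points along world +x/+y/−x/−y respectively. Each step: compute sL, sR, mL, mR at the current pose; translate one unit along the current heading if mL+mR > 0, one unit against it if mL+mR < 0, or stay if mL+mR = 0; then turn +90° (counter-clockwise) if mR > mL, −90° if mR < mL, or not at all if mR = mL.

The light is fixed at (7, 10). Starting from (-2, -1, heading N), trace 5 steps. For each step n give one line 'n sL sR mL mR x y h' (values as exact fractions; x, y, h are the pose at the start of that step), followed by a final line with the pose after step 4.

n=0: pose=(-2,-1,N); sL=15/41, sR=15/32; mL=-855/1312, mR=-15/32; mL+mR=-735/656 → advance -1; mR−mL=15/82 → turn +1·90°
n=1: pose=(-2,-2,W); sL=60/313, sR=12/53; mL=-5346/16589, mR=-12/53; mL+mR=-9102/16589 → advance -1; mR−mL=30/313 → turn +1·90°
n=2: pose=(-1,-2,S); sL=30/137, sR=10/51; mL=-2135/6987, mR=-10/51; mL+mR=-3505/6987 → advance -1; mR−mL=15/137 → turn +1·90°
n=3: pose=(-1,-1,E); sL=12/25, sR=60/169; mL=-2514/4225, mR=-60/169; mL+mR=-4014/4225 → advance -1; mR−mL=6/25 → turn +1·90°
n=4: pose=(-2,-1,N); sL=15/41, sR=15/32; mL=-855/1312, mR=-15/32; mL+mR=-735/656 → advance -1; mR−mL=15/82 → turn +1·90°

0 15/41 15/32 -855/1312 -15/32 -2 -1 N
1 60/313 12/53 -5346/16589 -12/53 -2 -2 W
2 30/137 10/51 -2135/6987 -10/51 -1 -2 S
3 12/25 60/169 -2514/4225 -60/169 -1 -1 E
4 15/41 15/32 -855/1312 -15/32 -2 -1 N
final -2 -2 W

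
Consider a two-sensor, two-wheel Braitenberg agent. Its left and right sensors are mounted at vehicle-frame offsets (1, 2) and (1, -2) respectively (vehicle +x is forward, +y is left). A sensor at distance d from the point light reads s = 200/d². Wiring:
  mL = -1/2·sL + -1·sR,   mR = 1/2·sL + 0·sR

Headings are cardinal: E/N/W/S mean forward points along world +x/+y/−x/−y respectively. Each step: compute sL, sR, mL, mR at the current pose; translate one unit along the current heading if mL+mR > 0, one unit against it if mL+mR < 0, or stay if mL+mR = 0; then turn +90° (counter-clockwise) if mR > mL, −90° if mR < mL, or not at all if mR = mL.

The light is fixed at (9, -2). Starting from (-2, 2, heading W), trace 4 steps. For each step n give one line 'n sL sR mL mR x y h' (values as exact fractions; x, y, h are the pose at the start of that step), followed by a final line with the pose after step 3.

n=0: pose=(-2,2,W); sL=50/37, sR=10/9; mL=-595/333, mR=25/37; mL+mR=-10/9 → advance -1; mR−mL=820/333 → turn +1·90°
n=1: pose=(-1,2,S); sL=200/73, sR=200/153; mL=-29900/11169, mR=100/73; mL+mR=-200/153 → advance -1; mR−mL=45200/11169 → turn +1·90°
n=2: pose=(-1,3,E); sL=20/13, sR=20/9; mL=-350/117, mR=10/13; mL+mR=-20/9 → advance -1; mR−mL=440/117 → turn +1·90°
n=3: pose=(-2,3,N); sL=40/41, sR=200/117; mL=-10540/4797, mR=20/41; mL+mR=-200/117 → advance -1; mR−mL=12880/4797 → turn +1·90°

0 50/37 10/9 -595/333 25/37 -2 2 W
1 200/73 200/153 -29900/11169 100/73 -1 2 S
2 20/13 20/9 -350/117 10/13 -1 3 E
3 40/41 200/117 -10540/4797 20/41 -2 3 N
final -2 2 W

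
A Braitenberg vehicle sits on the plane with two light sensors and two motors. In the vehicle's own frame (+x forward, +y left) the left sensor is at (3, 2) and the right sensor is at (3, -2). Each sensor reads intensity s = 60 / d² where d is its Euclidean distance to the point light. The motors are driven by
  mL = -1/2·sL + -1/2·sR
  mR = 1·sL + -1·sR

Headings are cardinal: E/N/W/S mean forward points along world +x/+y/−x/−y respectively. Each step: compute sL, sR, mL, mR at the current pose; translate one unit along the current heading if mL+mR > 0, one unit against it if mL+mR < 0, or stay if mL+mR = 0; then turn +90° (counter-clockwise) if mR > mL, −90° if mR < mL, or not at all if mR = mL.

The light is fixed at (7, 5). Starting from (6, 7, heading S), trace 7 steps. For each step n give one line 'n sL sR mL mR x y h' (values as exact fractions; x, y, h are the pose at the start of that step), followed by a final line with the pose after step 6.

0 30 6 -18 24 6 7 S
1 60/13 12 -108/13 -96/13 6 6 E
2 15/8 15/4 -45/16 -15/8 5 6 N
3 60/29 60/29 -60/29 0 5 5 W
4 6 10/3 -14/3 8/3 6 5 S
5 60/13 12 -108/13 -96/13 6 6 E
6 15/8 15/4 -45/16 -15/8 5 6 N
final 5 5 W

n=0: pose=(6,7,S); sL=30, sR=6; mL=-18, mR=24; mL+mR=6 → advance +1; mR−mL=42 → turn +1·90°
n=1: pose=(6,6,E); sL=60/13, sR=12; mL=-108/13, mR=-96/13; mL+mR=-204/13 → advance -1; mR−mL=12/13 → turn +1·90°
n=2: pose=(5,6,N); sL=15/8, sR=15/4; mL=-45/16, mR=-15/8; mL+mR=-75/16 → advance -1; mR−mL=15/16 → turn +1·90°
n=3: pose=(5,5,W); sL=60/29, sR=60/29; mL=-60/29, mR=0; mL+mR=-60/29 → advance -1; mR−mL=60/29 → turn +1·90°
n=4: pose=(6,5,S); sL=6, sR=10/3; mL=-14/3, mR=8/3; mL+mR=-2 → advance -1; mR−mL=22/3 → turn +1·90°
n=5: pose=(6,6,E); sL=60/13, sR=12; mL=-108/13, mR=-96/13; mL+mR=-204/13 → advance -1; mR−mL=12/13 → turn +1·90°
n=6: pose=(5,6,N); sL=15/8, sR=15/4; mL=-45/16, mR=-15/8; mL+mR=-75/16 → advance -1; mR−mL=15/16 → turn +1·90°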